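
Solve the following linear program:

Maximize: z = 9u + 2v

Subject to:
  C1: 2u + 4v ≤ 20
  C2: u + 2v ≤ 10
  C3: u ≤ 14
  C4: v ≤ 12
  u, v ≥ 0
u = 10, v = 0, z = 90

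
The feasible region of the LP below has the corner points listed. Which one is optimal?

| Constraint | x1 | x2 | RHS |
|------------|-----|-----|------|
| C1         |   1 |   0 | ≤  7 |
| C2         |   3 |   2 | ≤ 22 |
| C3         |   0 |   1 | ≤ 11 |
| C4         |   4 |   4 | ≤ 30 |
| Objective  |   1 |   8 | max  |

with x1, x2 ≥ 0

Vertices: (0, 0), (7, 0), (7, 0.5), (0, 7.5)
Evaluating z = x1 + 8x2 at each vertex:
  (0, 0): z = 0
  (7, 0): z = 7
  (7, 0.5): z = 11
  (0, 7.5): z = 60

The largest value is z = 60, attained at (0, 7.5).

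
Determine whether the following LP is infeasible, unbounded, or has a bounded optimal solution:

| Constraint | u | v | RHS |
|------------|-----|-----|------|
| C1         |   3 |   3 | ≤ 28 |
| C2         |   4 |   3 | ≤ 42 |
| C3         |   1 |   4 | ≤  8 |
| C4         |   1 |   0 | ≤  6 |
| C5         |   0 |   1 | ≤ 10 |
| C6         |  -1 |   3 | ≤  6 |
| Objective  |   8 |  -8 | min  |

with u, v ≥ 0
The point (0, 2) satisfies every constraint, so the LP is feasible; the constraints give u ≤ 6 and v ≤ 10, which with u, v ≥ 0 keep the feasible region inside a bounded box. A feasible, bounded LP attains a finite optimum at a vertex.

Evaluating z = 8u - 8v at each vertex:
  (0, 0): z = 0
  (6, 0): z = 48
  (6, 0.5): z = 44
  (0, 2): z = -16

Feasible with finite optimum z* = -16 at (0, 2).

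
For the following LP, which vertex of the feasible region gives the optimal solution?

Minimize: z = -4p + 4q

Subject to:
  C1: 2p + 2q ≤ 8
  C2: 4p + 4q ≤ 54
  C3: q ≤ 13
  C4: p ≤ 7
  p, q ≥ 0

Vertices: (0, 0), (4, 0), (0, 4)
Evaluating z = -4p + 4q at each vertex:
  (0, 0): z = 0
  (4, 0): z = -16
  (0, 4): z = 16

The smallest value is z = -16, attained at (4, 0).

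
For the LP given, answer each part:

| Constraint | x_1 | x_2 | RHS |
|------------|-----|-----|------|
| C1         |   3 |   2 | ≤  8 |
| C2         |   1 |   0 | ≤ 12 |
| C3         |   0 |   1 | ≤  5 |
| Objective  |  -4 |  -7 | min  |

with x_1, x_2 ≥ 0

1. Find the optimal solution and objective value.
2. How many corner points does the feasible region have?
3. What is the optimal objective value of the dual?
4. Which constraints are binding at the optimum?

1. x_1 = 0, x_2 = 4, z = -28
2. 3
3. -28 (by strong duality, equal to the primal optimum)
4. C1, x_1 ≥ 0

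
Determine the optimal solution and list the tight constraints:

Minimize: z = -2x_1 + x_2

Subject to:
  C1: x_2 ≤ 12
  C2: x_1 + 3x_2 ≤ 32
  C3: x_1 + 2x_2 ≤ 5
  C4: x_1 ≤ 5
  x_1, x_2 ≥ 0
Optimal: x_1 = 5, x_2 = 0
Slack at optimum:
  C1: slack = 12
  C2: slack = 27
  C3: slack = 0 (binding)
  C4: slack = 0 (binding)
  x_1 ≥ 0: x_1 = 5
  x_2 ≥ 0: x_2 = 0 (binding)
Binding constraints: C3, C4, x_2 ≥ 0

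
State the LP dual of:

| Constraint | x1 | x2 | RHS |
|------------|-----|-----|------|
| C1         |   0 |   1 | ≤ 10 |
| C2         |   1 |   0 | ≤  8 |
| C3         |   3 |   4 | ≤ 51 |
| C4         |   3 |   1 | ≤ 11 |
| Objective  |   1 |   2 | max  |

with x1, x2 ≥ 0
Minimize: z = 10y1 + 8y2 + 51y3 + 11y4

Subject to:
  C1: -y2 - 3y3 - 3y4 ≤ -1
  C2: -y1 - 4y3 - y4 ≤ -2
  y1, y2, y3, y4 ≥ 0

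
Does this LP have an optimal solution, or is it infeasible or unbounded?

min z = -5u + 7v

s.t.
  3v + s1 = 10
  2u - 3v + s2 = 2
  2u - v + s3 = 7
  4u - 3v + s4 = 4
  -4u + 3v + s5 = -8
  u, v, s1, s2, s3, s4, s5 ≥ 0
The row 4u - 3v + s4 = 4 with s4 ≥ 0 requires 4u - 3v ≤ 4, while the row -4u + 3v + s5 = -8 with s5 ≥ 0 is equivalent to 4u - 3v ≥ 8. Together they would need 8 ≤ 4u - 3v ≤ 4, which is impossible since 8 > 4. No point satisfies all constraints.

Infeasible — the constraint set is empty.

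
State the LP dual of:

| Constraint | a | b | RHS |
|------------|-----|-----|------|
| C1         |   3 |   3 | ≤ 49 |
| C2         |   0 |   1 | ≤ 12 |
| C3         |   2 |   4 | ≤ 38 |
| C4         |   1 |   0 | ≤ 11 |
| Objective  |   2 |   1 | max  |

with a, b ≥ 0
Minimize: z = 49y1 + 12y2 + 38y3 + 11y4

Subject to:
  C1: -3y1 - 2y3 - y4 ≤ -2
  C2: -3y1 - y2 - 4y3 ≤ -1
  y1, y2, y3, y4 ≥ 0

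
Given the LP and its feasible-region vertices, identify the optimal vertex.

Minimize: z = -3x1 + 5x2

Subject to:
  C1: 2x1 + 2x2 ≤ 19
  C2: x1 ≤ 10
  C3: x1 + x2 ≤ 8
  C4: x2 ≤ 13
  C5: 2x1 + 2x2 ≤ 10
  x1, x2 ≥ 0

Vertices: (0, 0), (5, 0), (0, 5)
Evaluating z = -3x1 + 5x2 at each vertex:
  (0, 0): z = 0
  (5, 0): z = -15
  (0, 5): z = 25

The smallest value is z = -15, attained at (5, 0).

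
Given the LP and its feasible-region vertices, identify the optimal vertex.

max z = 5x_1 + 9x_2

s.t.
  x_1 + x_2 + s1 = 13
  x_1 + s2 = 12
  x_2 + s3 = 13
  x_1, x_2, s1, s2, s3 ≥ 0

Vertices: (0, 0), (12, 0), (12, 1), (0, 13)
(0, 13) with z = 117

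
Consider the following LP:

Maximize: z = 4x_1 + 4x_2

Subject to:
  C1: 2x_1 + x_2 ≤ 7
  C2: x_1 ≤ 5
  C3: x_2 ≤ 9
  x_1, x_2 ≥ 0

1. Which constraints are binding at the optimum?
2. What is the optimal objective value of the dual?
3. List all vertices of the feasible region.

1. C1, x_1 ≥ 0
2. 28 (by strong duality, equal to the primal optimum)
3. (0, 0), (3.5, 0), (0, 7)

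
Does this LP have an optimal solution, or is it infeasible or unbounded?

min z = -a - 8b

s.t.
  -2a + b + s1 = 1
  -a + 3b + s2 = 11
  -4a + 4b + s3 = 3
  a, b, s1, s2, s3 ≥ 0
Feasible point: (0, 0) satisfies every constraint, so the LP is feasible.
Direction d = (1, 0): for each constraint row a, a·d ≤ 0 —
  (-2)(1) + (1)(0) = -2 ≤ 0
  (-1)(1) + (3)(0) = -1 ≤ 0
  (-4)(1) + (4)(0) = -4 ≤ 0
and d ≥ 0, so (0, 0) + t·d stays feasible for every t ≥ 0. Along this ray z = -a - 8b changes by -1 per unit t, so z → −∞.

Unbounded — the objective can decrease without bound over the feasible region.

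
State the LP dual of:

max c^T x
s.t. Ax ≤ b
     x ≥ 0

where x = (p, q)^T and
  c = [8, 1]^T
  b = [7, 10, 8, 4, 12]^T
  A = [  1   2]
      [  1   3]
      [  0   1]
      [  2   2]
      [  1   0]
Minimize: z = 7y1 + 10y2 + 8y3 + 4y4 + 12y5

Subject to:
  C1: -y1 - y2 - 2y4 - y5 ≤ -8
  C2: -2y1 - 3y2 - y3 - 2y4 ≤ -1
  y1, y2, y3, y4, y5 ≥ 0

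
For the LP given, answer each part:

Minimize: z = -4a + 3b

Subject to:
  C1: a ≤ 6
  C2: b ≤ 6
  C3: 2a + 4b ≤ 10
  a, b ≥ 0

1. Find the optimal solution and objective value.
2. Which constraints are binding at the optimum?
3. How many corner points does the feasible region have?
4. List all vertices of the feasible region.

1. a = 5, b = 0, z = -20
2. C3, b ≥ 0
3. 3
4. (0, 0), (5, 0), (0, 2.5)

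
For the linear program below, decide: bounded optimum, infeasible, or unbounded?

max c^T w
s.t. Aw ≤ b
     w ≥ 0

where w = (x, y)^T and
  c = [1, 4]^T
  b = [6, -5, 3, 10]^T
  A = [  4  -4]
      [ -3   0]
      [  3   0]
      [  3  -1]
One constraint requires 3x ≤ 3, while the constraint -3x ≤ -5 is equivalent to 3x ≥ 5. Together they would need 5 ≤ 3x ≤ 3, which is impossible since 5 > 3. No point satisfies all constraints.

The feasible region is empty; the LP is infeasible.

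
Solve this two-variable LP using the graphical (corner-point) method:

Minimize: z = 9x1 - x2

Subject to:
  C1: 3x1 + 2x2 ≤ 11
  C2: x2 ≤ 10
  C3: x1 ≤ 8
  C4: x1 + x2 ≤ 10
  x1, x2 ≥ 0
Each vertex is the intersection of two constraint boundaries that also satisfies all remaining constraints:
  x1 = 0 and x2 = 0 → (0, 0)
  3x1 + 2x2 = 11 and x2 = 0 → (3.667, 0)
  3x1 + 2x2 = 11 and x1 = 0 → (0, 5.5)

Evaluating z = 9x1 - x2 at each vertex:
  (0, 0): z = 0
  (3.667, 0): z = 33
  (0, 5.5): z = -5.5

The minimum is at (0, 5.5) with z = -5.5.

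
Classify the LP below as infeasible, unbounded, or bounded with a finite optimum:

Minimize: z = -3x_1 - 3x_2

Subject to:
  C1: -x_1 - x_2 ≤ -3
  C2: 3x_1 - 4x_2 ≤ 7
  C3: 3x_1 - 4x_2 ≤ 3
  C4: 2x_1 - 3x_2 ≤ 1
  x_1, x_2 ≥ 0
Feasible point: (0, 3) satisfies every constraint, so the LP is feasible.
Direction d = (0, 1): for each constraint row a, a·d ≤ 0 —
  (-1)(0) + (-1)(1) = -1 ≤ 0
  (3)(0) + (-4)(1) = -4 ≤ 0
  (3)(0) + (-4)(1) = -4 ≤ 0
  (2)(0) + (-3)(1) = -3 ≤ 0
and d ≥ 0, so (0, 3) + t·d stays feasible for every t ≥ 0. Along this ray z = -3x_1 - 3x_2 changes by -3 per unit t, so z → −∞.

Unbounded — the objective can decrease without bound over the feasible region.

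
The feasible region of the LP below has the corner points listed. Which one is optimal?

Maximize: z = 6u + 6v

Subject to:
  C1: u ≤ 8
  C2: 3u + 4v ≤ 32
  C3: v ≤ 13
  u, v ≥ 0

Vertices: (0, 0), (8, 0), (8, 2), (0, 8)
Evaluating z = 6u + 6v at each vertex:
  (0, 0): z = 0
  (8, 0): z = 48
  (8, 2): z = 60
  (0, 8): z = 48

The largest value is z = 60, attained at (8, 2).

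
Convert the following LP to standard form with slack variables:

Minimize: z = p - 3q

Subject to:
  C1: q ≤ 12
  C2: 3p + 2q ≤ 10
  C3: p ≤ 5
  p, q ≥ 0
min z = p - 3q

s.t.
  q + s1 = 12
  3p + 2q + s2 = 10
  p + s3 = 5
  p, q, s1, s2, s3 ≥ 0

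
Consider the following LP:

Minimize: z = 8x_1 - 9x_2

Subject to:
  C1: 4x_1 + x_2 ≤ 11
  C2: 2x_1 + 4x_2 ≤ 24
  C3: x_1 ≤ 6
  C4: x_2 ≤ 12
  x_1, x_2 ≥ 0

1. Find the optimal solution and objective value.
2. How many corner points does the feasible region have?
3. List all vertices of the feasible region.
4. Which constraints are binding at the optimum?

1. x_1 = 0, x_2 = 6, z = -54
2. 4
3. (0, 0), (2.75, 0), (1.429, 5.286), (0, 6)
4. C2, x_1 ≥ 0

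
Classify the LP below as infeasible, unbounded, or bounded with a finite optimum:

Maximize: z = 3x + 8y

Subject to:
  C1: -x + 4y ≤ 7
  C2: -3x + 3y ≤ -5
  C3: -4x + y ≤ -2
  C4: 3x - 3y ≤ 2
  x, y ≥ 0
C4 requires 3x - 3y ≤ 2, while C2 (-3x + 3y ≤ -5) is equivalent to 3x - 3y ≥ 5. Together they would need 5 ≤ 3x - 3y ≤ 2, which is impossible since 5 > 2. No point satisfies all constraints.

Infeasible: no point satisfies all constraints simultaneously.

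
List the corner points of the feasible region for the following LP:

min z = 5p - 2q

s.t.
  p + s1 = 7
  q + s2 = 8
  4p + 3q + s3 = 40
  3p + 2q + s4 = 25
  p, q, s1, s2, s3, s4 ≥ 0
Each vertex is the intersection of two constraint boundaries that also satisfies all remaining constraints:
  p = 0 and q = 0 → (0, 0)
  p = 7 and q = 0 → (7, 0)
  p = 7 and 3p + 2q = 25 → (7, 2)
  q = 8 and 3p + 2q = 25 → (3, 8)
  q = 8 and p = 0 → (0, 8)

Vertices: (0, 0), (7, 0), (7, 2), (3, 8), (0, 8)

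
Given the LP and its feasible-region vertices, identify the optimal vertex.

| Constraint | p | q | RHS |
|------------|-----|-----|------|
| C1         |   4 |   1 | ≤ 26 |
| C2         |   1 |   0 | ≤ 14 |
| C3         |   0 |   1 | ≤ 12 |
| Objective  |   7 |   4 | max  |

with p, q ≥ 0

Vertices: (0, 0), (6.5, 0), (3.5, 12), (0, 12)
Evaluating z = 7p + 4q at each vertex:
  (0, 0): z = 0
  (6.5, 0): z = 45.5
  (3.5, 12): z = 72.5
  (0, 12): z = 48

The largest value is z = 72.5, attained at (3.5, 12).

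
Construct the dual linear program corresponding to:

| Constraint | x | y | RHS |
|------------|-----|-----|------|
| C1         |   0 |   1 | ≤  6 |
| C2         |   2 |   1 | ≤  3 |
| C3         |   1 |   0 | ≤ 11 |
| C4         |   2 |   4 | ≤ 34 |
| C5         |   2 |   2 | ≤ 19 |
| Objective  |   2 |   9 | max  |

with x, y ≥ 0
Minimize: z = 6y1 + 3y2 + 11y3 + 34y4 + 19y5

Subject to:
  C1: -2y2 - y3 - 2y4 - 2y5 ≤ -2
  C2: -y1 - y2 - 4y4 - 2y5 ≤ -9
  y1, y2, y3, y4, y5 ≥ 0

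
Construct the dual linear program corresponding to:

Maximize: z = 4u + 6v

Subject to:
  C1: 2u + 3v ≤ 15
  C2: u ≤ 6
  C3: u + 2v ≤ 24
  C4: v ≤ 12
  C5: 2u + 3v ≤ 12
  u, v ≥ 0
Minimize: z = 15y1 + 6y2 + 24y3 + 12y4 + 12y5

Subject to:
  C1: -2y1 - y2 - y3 - 2y5 ≤ -4
  C2: -3y1 - 2y3 - y4 - 3y5 ≤ -6
  y1, y2, y3, y4, y5 ≥ 0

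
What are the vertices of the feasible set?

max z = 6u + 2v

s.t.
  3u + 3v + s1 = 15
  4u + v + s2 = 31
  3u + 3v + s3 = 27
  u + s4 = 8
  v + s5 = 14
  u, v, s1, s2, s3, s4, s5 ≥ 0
Each vertex is the intersection of two constraint boundaries that also satisfies all remaining constraints:
  u = 0 and v = 0 → (0, 0)
  3u + 3v = 15 and v = 0 → (5, 0)
  3u + 3v = 15 and u = 0 → (0, 5)

Vertices: (0, 0), (5, 0), (0, 5)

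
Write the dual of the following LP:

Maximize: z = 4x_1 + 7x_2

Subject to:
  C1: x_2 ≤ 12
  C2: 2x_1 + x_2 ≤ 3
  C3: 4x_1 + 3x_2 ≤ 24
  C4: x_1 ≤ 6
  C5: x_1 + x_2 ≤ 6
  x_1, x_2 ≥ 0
Minimize: z = 12y1 + 3y2 + 24y3 + 6y4 + 6y5

Subject to:
  C1: -2y2 - 4y3 - y4 - y5 ≤ -4
  C2: -y1 - y2 - 3y3 - y5 ≤ -7
  y1, y2, y3, y4, y5 ≥ 0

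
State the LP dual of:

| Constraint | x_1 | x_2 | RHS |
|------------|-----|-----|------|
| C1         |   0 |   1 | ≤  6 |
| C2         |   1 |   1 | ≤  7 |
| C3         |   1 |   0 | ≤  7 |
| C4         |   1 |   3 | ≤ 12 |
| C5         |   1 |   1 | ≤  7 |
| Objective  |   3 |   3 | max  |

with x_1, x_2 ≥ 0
Minimize: z = 6y1 + 7y2 + 7y3 + 12y4 + 7y5

Subject to:
  C1: -y2 - y3 - y4 - y5 ≤ -3
  C2: -y1 - y2 - 3y4 - y5 ≤ -3
  y1, y2, y3, y4, y5 ≥ 0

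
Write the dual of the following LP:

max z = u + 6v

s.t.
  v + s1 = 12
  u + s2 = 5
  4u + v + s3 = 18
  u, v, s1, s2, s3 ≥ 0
Minimize: z = 12y1 + 5y2 + 18y3

Subject to:
  C1: -y2 - 4y3 ≤ -1
  C2: -y1 - y3 ≤ -6
  y1, y2, y3 ≥ 0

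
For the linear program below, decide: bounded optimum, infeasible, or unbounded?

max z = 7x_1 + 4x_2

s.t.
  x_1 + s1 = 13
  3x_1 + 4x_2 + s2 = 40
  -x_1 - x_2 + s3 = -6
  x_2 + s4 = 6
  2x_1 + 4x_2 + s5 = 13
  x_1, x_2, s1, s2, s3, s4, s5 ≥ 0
The point (6.5, 0) satisfies every constraint, so the LP is feasible; the constraints give x_1 ≤ 13 and x_2 ≤ 6, which with x_1, x_2 ≥ 0 keep the feasible region inside a bounded box. A feasible, bounded LP attains a finite optimum at a vertex.

Bounded optimum: z* = 45.5 at (6.5, 0).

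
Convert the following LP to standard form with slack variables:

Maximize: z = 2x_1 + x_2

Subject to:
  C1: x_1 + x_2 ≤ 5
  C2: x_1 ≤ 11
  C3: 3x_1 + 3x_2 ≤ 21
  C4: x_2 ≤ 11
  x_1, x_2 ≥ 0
max z = 2x_1 + x_2

s.t.
  x_1 + x_2 + s1 = 5
  x_1 + s2 = 11
  3x_1 + 3x_2 + s3 = 21
  x_2 + s4 = 11
  x_1, x_2, s1, s2, s3, s4 ≥ 0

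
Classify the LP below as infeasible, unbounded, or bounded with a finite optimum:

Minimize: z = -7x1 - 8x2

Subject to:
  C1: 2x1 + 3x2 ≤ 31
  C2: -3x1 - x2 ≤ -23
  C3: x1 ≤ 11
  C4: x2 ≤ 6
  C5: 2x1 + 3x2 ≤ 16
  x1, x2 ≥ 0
The point (8, 0) satisfies every constraint, so the LP is feasible; the constraints give x1 ≤ 11 and x2 ≤ 6, which with x1, x2 ≥ 0 keep the feasible region inside a bounded box. A feasible, bounded LP attains a finite optimum at a vertex.

Evaluating z = -7x1 - 8x2 at each vertex:
  (7.667, 0): z = -53.67
  (8, 0): z = -56
  (7.571, 0.2857): z = -55.29

Feasible with finite optimum z* = -56 at (8, 0).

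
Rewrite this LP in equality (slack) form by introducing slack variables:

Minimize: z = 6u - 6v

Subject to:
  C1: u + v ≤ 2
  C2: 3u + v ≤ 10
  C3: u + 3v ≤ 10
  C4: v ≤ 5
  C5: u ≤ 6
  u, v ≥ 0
min z = 6u - 6v

s.t.
  u + v + s1 = 2
  3u + v + s2 = 10
  u + 3v + s3 = 10
  v + s4 = 5
  u + s5 = 6
  u, v, s1, s2, s3, s4, s5 ≥ 0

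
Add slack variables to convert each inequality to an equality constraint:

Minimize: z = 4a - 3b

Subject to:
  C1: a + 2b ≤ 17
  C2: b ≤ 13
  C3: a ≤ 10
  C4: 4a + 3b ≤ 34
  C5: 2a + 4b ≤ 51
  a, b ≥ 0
min z = 4a - 3b

s.t.
  a + 2b + s1 = 17
  b + s2 = 13
  a + s3 = 10
  4a + 3b + s4 = 34
  2a + 4b + s5 = 51
  a, b, s1, s2, s3, s4, s5 ≥ 0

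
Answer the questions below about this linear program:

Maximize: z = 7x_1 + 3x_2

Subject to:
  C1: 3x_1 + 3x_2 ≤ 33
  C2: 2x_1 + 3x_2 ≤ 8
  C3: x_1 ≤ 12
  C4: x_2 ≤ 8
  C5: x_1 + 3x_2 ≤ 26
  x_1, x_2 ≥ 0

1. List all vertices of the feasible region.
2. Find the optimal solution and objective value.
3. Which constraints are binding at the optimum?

1. (0, 0), (4, 0), (0, 2.667)
2. x_1 = 4, x_2 = 0, z = 28
3. C2, x_2 ≥ 0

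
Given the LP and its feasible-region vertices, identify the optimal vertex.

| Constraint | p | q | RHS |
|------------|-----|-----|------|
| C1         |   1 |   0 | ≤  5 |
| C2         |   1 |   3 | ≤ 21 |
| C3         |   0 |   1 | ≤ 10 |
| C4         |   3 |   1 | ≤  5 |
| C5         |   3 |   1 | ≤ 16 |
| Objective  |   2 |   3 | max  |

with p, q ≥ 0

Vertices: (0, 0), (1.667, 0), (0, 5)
(0, 5) with z = 15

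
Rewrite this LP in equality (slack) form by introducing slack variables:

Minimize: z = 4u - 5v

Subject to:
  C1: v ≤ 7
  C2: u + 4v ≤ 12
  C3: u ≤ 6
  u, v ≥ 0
min z = 4u - 5v

s.t.
  v + s1 = 7
  u + 4v + s2 = 12
  u + s3 = 6
  u, v, s1, s2, s3 ≥ 0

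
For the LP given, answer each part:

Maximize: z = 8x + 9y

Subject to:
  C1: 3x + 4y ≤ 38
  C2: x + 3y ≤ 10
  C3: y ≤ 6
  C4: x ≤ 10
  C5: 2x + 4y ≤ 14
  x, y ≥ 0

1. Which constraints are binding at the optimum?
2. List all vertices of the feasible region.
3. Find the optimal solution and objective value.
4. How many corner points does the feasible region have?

1. C5, y ≥ 0
2. (0, 0), (7, 0), (1, 3), (0, 3.333)
3. x = 7, y = 0, z = 56
4. 4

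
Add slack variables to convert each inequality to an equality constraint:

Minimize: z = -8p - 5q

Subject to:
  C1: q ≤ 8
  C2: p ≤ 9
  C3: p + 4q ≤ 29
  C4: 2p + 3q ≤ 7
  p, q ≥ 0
min z = -8p - 5q

s.t.
  q + s1 = 8
  p + s2 = 9
  p + 4q + s3 = 29
  2p + 3q + s4 = 7
  p, q, s1, s2, s3, s4 ≥ 0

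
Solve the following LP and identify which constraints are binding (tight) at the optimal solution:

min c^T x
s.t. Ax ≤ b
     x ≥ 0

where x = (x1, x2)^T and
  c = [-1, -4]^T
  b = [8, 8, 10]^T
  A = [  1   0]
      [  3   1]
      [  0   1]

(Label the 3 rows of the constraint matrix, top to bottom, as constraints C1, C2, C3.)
Optimal: x1 = 0, x2 = 8
Binding: C2, x1 ≥ 0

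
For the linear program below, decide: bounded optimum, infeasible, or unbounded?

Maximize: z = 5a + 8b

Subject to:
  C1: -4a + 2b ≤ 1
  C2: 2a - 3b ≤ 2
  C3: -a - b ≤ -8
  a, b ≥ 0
Feasible point: (3, 5) satisfies every constraint, so the LP is feasible.
Direction d = (1, 1): for each constraint row a, a·d ≤ 0 —
  (-4)(1) + (2)(1) = -2 ≤ 0
  (2)(1) + (-3)(1) = -1 ≤ 0
  (-1)(1) + (-1)(1) = -2 ≤ 0
and d ≥ 0, so (3, 5) + t·d stays feasible for every t ≥ 0. Along this ray z = 5a + 8b changes by 13 per unit t, so z → +∞.

Unbounded — the objective can increase without bound over the feasible region.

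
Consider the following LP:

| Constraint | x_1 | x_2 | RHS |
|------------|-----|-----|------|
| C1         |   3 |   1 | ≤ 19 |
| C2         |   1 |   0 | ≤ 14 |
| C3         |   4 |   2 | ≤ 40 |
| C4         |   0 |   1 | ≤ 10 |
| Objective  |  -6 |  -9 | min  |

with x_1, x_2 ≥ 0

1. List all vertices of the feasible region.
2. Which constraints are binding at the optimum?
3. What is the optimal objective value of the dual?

1. (0, 0), (6.333, 0), (3, 10), (0, 10)
2. C1, C4
3. -108 (by strong duality, equal to the primal optimum)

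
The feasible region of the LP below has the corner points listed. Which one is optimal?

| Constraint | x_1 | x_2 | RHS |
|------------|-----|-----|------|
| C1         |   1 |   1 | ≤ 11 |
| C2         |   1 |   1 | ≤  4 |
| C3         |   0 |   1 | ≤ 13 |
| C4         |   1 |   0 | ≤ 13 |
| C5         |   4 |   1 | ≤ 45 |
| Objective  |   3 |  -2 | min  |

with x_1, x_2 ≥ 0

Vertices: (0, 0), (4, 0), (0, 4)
(0, 4) with z = -8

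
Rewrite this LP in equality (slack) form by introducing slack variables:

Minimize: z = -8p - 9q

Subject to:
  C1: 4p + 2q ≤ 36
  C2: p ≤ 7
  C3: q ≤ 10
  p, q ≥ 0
min z = -8p - 9q

s.t.
  4p + 2q + s1 = 36
  p + s2 = 7
  q + s3 = 10
  p, q, s1, s2, s3 ≥ 0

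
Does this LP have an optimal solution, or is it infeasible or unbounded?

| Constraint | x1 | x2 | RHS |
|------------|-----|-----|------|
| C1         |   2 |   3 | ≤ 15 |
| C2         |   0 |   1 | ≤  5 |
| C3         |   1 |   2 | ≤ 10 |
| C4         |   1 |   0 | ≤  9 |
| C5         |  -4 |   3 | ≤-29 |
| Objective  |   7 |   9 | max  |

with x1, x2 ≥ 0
The point (7.5, 0) satisfies every constraint, so the LP is feasible; the constraints give x1 ≤ 9 and x2 ≤ 5, which with x1, x2 ≥ 0 keep the feasible region inside a bounded box. A feasible, bounded LP attains a finite optimum at a vertex.

The LP has an optimal solution: (7.5, 0) with z = 52.5.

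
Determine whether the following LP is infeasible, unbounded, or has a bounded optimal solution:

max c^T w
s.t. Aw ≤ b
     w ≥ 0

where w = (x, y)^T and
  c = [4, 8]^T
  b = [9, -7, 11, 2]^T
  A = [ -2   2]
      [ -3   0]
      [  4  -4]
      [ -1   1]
Feasible point: (3, 1) satisfies every constraint, so the LP is feasible.
Direction d = (1, 1): for each constraint row a, a·d ≤ 0 —
  (-2)(1) + (2)(1) = 0 ≤ 0
  (-3)(1) + (0)(1) = -3 ≤ 0
  (4)(1) + (-4)(1) = 0 ≤ 0
  (-1)(1) + (1)(1) = 0 ≤ 0
and d ≥ 0, so (3, 1) + t·d stays feasible for every t ≥ 0. Along this ray z = 4x + 8y changes by 12 per unit t, so z → +∞.

The LP is unbounded; z can be made arbitrarily large.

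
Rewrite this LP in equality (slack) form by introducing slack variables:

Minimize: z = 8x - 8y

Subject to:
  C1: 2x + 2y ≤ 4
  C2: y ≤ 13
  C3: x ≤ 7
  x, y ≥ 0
min z = 8x - 8y

s.t.
  2x + 2y + s1 = 4
  y + s2 = 13
  x + s3 = 7
  x, y, s1, s2, s3 ≥ 0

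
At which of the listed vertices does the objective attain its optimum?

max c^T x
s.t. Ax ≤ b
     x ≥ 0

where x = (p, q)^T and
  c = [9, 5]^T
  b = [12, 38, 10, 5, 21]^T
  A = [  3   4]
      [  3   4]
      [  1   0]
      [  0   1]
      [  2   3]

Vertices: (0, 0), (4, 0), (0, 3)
Evaluating z = 9p + 5q at each vertex:
  (0, 0): z = 0
  (4, 0): z = 36
  (0, 3): z = 15

The largest value is z = 36, attained at (4, 0).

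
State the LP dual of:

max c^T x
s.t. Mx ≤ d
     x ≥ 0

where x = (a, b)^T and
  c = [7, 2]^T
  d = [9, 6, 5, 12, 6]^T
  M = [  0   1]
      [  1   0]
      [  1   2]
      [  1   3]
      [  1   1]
Minimize: z = 9y1 + 6y2 + 5y3 + 12y4 + 6y5

Subject to:
  C1: -y2 - y3 - y4 - y5 ≤ -7
  C2: -y1 - 2y3 - 3y4 - y5 ≤ -2
  y1, y2, y3, y4, y5 ≥ 0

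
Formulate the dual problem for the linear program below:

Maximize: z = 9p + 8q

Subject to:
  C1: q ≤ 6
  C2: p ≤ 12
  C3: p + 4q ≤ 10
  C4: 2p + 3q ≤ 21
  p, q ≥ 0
Minimize: z = 6y1 + 12y2 + 10y3 + 21y4

Subject to:
  C1: -y2 - y3 - 2y4 ≤ -9
  C2: -y1 - 4y3 - 3y4 ≤ -8
  y1, y2, y3, y4 ≥ 0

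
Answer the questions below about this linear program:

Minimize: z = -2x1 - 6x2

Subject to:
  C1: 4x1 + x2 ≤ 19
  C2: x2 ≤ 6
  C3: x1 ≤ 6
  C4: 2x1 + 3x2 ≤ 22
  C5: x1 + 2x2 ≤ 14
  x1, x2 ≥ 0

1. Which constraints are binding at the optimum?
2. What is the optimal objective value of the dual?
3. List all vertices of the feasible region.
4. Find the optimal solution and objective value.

1. C2, C4, C5
2. -40 (by strong duality, equal to the primal optimum)
3. (0, 0), (4.75, 0), (3.5, 5), (2, 6), (0, 6)
4. x1 = 2, x2 = 6, z = -40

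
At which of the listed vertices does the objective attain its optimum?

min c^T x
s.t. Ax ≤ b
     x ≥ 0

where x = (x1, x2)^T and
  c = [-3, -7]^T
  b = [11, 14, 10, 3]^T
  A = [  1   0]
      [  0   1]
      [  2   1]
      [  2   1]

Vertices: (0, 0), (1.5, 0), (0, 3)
(0, 3) with z = -21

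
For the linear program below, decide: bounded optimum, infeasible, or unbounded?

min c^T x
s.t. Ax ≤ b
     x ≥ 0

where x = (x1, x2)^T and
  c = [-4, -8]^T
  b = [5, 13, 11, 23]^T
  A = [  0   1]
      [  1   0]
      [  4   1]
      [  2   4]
The point (1.5, 5) satisfies every constraint, so the LP is feasible; the constraints give x1 ≤ 13 and x2 ≤ 5, which with x1, x2 ≥ 0 keep the feasible region inside a bounded box. A feasible, bounded LP attains a finite optimum at a vertex.

Evaluating z = -4x1 - 8x2 at each vertex:
  (0, 0): z = 0
  (2.75, 0): z = -11
  (1.5, 5): z = -46
  (0, 5): z = -40

The LP has an optimal solution: (1.5, 5) with z = -46.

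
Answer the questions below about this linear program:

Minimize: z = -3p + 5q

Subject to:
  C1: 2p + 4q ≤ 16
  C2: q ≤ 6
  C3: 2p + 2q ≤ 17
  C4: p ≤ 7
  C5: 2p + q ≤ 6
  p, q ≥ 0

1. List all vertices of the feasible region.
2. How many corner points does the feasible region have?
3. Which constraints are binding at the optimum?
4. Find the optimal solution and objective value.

1. (0, 0), (3, 0), (1.333, 3.333), (0, 4)
2. 4
3. C5, q ≥ 0
4. p = 3, q = 0, z = -9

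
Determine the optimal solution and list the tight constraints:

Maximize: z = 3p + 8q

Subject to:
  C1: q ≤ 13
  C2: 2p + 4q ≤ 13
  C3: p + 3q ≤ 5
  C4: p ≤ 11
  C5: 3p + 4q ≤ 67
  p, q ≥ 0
Optimal: p = 5, q = 0
Slack at optimum:
  C1: slack = 13
  C2: slack = 3
  C3: slack = 0 (binding)
  C4: slack = 6
  C5: slack = 52
  p ≥ 0: p = 5
  q ≥ 0: q = 0 (binding)
Binding constraints: C3, q ≥ 0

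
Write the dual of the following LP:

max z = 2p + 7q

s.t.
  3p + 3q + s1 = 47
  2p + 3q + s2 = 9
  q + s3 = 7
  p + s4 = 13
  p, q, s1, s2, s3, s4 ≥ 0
Minimize: z = 47y1 + 9y2 + 7y3 + 13y4

Subject to:
  C1: -3y1 - 2y2 - y4 ≤ -2
  C2: -3y1 - 3y2 - y3 ≤ -7
  y1, y2, y3, y4 ≥ 0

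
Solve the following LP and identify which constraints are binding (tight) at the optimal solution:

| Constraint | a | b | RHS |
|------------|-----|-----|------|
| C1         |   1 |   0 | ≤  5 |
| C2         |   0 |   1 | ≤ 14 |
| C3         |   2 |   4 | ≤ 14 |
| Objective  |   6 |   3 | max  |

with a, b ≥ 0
Optimal: a = 5, b = 1
Binding: C1, C3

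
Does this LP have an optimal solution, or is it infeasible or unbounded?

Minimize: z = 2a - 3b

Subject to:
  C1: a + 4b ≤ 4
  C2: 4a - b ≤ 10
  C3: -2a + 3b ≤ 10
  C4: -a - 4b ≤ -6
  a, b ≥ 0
C1 requires a + 4b ≤ 4, while C4 (-a - 4b ≤ -6) is equivalent to a + 4b ≥ 6. Together they would need 6 ≤ a + 4b ≤ 4, which is impossible since 6 > 4. No point satisfies all constraints.

Infeasible: no point satisfies all constraints simultaneously.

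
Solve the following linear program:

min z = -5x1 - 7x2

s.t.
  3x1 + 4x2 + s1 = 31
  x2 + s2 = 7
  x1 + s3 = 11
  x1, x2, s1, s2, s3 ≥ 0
x1 = 1, x2 = 7, z = -54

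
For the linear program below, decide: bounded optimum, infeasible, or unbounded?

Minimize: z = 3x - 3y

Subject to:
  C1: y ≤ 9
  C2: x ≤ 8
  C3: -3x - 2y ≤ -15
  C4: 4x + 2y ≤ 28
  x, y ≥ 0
The point (0, 9) satisfies every constraint, so the LP is feasible; the constraints give x ≤ 8 and y ≤ 9, which with x, y ≥ 0 keep the feasible region inside a bounded box. A feasible, bounded LP attains a finite optimum at a vertex.

The LP has an optimal solution: (0, 9) with z = -27.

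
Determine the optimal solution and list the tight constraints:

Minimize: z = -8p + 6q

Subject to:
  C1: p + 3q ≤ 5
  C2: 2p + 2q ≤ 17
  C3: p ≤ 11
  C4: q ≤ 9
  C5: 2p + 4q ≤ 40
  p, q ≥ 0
Optimal: p = 5, q = 0
Slack at optimum:
  C1: slack = 0 (binding)
  C2: slack = 7
  C3: slack = 6
  C4: slack = 9
  C5: slack = 30
  p ≥ 0: p = 5
  q ≥ 0: q = 0 (binding)
Binding constraints: C1, q ≥ 0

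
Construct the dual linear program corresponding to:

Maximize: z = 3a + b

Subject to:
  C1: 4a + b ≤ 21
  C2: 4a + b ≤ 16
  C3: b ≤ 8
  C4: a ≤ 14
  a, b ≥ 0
Minimize: z = 21y1 + 16y2 + 8y3 + 14y4

Subject to:
  C1: -4y1 - 4y2 - y4 ≤ -3
  C2: -y1 - y2 - y3 ≤ -1
  y1, y2, y3, y4 ≥ 0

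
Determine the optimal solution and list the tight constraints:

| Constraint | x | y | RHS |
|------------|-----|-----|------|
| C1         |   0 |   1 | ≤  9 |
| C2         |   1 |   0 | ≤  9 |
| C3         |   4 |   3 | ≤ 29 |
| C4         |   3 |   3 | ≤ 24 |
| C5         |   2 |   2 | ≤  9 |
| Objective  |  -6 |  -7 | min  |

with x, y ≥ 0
Optimal: x = 0, y = 4.5
Slack at optimum:
  C1: slack = 4.5
  C2: slack = 9
  C3: slack = 15.5
  C4: slack = 10.5
  C5: slack = 0 (binding)
  x ≥ 0: x = 0 (binding)
  y ≥ 0: y = 4.5
Binding constraints: C5, x ≥ 0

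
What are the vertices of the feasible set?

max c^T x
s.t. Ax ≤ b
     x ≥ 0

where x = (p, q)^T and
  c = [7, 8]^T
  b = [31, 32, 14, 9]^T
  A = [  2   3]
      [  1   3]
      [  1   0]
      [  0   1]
Each vertex is the intersection of two constraint boundaries that also satisfies all remaining constraints:
  p = 0 and q = 0 → (0, 0)
  p = 14 and q = 0 → (14, 0)
  2p + 3q = 31 and p = 14 → (14, 1)
  2p + 3q = 31 and q = 9 → (2, 9)
  q = 9 and p = 0 → (0, 9)

Vertices: (0, 0), (14, 0), (14, 1), (2, 9), (0, 9)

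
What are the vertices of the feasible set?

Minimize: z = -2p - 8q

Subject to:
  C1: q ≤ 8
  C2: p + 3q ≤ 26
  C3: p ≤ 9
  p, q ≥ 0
Each vertex is the intersection of two constraint boundaries that also satisfies all remaining constraints:
  p = 0 and q = 0 → (0, 0)
  p = 9 and q = 0 → (9, 0)
  p + 3q = 26 and p = 9 → (9, 5.667)
  q = 8 and p + 3q = 26 → (2, 8)
  q = 8 and p = 0 → (0, 8)

Vertices: (0, 0), (9, 0), (9, 5.667), (2, 8), (0, 8)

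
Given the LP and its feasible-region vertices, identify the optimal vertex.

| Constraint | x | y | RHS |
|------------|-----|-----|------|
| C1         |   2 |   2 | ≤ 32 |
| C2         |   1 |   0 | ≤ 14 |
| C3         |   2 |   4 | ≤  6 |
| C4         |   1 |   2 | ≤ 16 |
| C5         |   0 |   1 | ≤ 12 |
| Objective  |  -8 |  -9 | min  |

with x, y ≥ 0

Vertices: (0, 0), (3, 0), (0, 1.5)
(3, 0) with z = -24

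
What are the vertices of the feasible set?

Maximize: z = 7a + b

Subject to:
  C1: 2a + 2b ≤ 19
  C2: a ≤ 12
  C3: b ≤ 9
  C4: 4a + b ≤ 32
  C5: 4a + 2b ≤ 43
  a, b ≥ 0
Each vertex is the intersection of two constraint boundaries that also satisfies all remaining constraints:
  a = 0 and b = 0 → (0, 0)
  4a + b = 32 and b = 0 → (8, 0)
  2a + 2b = 19 and 4a + b = 32 → (7.5, 2)
  2a + 2b = 19 and b = 9 → (0.5, 9)
  b = 9 and a = 0 → (0, 9)

Vertices: (0, 0), (8, 0), (7.5, 2), (0.5, 9), (0, 9)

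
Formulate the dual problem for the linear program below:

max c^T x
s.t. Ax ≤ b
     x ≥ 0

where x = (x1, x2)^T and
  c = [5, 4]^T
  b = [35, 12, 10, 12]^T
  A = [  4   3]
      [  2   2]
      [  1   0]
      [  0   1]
Minimize: z = 35y1 + 12y2 + 10y3 + 12y4

Subject to:
  C1: -4y1 - 2y2 - y3 ≤ -5
  C2: -3y1 - 2y2 - y4 ≤ -4
  y1, y2, y3, y4 ≥ 0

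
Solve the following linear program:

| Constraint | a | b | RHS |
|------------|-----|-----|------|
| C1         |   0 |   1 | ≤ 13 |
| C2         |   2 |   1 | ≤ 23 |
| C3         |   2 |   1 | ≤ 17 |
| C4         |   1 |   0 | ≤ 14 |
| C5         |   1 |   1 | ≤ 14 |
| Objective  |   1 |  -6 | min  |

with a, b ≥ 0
a = 0, b = 13, z = -78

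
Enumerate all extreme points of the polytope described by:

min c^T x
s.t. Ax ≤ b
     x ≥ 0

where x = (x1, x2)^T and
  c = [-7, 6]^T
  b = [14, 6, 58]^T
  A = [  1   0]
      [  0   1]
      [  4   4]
Each vertex is the intersection of two constraint boundaries that also satisfies all remaining constraints:
  x1 = 0 and x2 = 0 → (0, 0)
  x1 = 14 and x2 = 0 → (14, 0)
  x1 = 14 and 4x1 + 4x2 = 58 → (14, 0.5)
  x2 = 6 and 4x1 + 4x2 = 58 → (8.5, 6)
  x2 = 6 and x1 = 0 → (0, 6)

Vertices: (0, 0), (14, 0), (14, 0.5), (8.5, 6), (0, 6)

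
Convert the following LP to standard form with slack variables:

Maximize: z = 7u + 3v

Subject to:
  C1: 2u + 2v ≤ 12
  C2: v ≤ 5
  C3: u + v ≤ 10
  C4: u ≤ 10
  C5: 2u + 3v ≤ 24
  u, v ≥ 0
max z = 7u + 3v

s.t.
  2u + 2v + s1 = 12
  v + s2 = 5
  u + v + s3 = 10
  u + s4 = 10
  2u + 3v + s5 = 24
  u, v, s1, s2, s3, s4, s5 ≥ 0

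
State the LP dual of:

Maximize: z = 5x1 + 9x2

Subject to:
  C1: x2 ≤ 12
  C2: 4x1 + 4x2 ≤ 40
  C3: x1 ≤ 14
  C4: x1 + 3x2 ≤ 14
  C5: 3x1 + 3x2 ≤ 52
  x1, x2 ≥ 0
Minimize: z = 12y1 + 40y2 + 14y3 + 14y4 + 52y5

Subject to:
  C1: -4y2 - y3 - y4 - 3y5 ≤ -5
  C2: -y1 - 4y2 - 3y4 - 3y5 ≤ -9
  y1, y2, y3, y4, y5 ≥ 0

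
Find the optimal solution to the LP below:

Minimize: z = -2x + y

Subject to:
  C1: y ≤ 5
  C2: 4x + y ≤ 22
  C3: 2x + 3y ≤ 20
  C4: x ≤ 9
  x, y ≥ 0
x = 5.5, y = 0, z = -11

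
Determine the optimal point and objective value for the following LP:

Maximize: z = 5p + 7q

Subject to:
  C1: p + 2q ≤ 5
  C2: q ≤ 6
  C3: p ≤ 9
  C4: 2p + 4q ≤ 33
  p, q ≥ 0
p = 5, q = 0, z = 25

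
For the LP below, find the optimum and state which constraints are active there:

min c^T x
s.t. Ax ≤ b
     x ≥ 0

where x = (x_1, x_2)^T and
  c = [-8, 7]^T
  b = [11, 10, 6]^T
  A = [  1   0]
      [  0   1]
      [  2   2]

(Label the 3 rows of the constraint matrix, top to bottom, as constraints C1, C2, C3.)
Optimal: x_1 = 3, x_2 = 0
Slack at optimum:
  C1: slack = 8
  C2: slack = 10
  C3: slack = 0 (binding)
  x_1 ≥ 0: x_1 = 3
  x_2 ≥ 0: x_2 = 0 (binding)
Binding constraints: C3, x_2 ≥ 0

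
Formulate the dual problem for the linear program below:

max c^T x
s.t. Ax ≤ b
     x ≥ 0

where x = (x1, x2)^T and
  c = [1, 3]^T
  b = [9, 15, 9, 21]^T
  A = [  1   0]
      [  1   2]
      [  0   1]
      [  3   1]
Minimize: z = 9y1 + 15y2 + 9y3 + 21y4

Subject to:
  C1: -y1 - y2 - 3y4 ≤ -1
  C2: -2y2 - y3 - y4 ≤ -3
  y1, y2, y3, y4 ≥ 0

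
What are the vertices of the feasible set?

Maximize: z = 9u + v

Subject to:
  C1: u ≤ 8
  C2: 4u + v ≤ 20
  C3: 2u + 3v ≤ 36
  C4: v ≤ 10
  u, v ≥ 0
Each vertex is the intersection of two constraint boundaries that also satisfies all remaining constraints:
  u = 0 and v = 0 → (0, 0)
  4u + v = 20 and v = 0 → (5, 0)
  4u + v = 20 and v = 10 → (2.5, 10)
  v = 10 and u = 0 → (0, 10)

Vertices: (0, 0), (5, 0), (2.5, 10), (0, 10)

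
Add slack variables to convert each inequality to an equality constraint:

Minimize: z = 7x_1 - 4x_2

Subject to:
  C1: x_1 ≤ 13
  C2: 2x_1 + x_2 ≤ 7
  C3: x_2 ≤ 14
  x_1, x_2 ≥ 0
min z = 7x_1 - 4x_2

s.t.
  x_1 + s1 = 13
  2x_1 + x_2 + s2 = 7
  x_2 + s3 = 14
  x_1, x_2, s1, s2, s3 ≥ 0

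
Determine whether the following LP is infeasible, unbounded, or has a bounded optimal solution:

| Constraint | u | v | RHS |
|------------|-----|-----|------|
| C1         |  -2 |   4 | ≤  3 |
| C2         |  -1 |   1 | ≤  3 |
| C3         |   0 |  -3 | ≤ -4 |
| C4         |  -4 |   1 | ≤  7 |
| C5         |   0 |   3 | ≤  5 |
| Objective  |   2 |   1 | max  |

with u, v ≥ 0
Feasible point: (1.167, 1.333) satisfies every constraint, so the LP is feasible.
Direction d = (1, 0): for each constraint row a, a·d ≤ 0 —
  (-2)(1) + (4)(0) = -2 ≤ 0
  (-1)(1) + (1)(0) = -1 ≤ 0
  (0)(1) + (-3)(0) = 0 ≤ 0
  (-4)(1) + (1)(0) = -4 ≤ 0
  (0)(1) + (3)(0) = 0 ≤ 0
and d ≥ 0, so (1.167, 1.333) + t·d stays feasible for every t ≥ 0. Along this ray z = 2u + v changes by 2 per unit t, so z → +∞.

Unbounded — the objective can increase without bound over the feasible region.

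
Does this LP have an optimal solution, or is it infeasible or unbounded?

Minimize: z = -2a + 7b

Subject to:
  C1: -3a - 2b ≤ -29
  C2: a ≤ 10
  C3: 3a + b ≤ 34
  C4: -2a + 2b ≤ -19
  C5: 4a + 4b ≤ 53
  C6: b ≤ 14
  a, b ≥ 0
The point (10, 0) satisfies every constraint, so the LP is feasible; the constraints give a ≤ 10 and b ≤ 14, which with a, b ≥ 0 keep the feasible region inside a bounded box. A feasible, bounded LP attains a finite optimum at a vertex.

Bounded optimum: z* = -20 at (10, 0).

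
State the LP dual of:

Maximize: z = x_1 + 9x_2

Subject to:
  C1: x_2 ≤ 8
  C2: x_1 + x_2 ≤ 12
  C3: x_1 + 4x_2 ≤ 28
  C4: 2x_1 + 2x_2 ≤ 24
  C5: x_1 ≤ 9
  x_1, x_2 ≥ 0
Minimize: z = 8y1 + 12y2 + 28y3 + 24y4 + 9y5

Subject to:
  C1: -y2 - y3 - 2y4 - y5 ≤ -1
  C2: -y1 - y2 - 4y3 - 2y4 ≤ -9
  y1, y2, y3, y4, y5 ≥ 0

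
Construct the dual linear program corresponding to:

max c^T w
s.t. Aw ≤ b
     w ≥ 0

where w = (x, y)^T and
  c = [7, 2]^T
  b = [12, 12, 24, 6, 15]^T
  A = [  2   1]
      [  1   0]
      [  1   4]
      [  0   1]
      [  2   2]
Minimize: z = 12y1 + 12y2 + 24y3 + 6y4 + 15y5

Subject to:
  C1: -2y1 - y2 - y3 - 2y5 ≤ -7
  C2: -y1 - 4y3 - y4 - 2y5 ≤ -2
  y1, y2, y3, y4, y5 ≥ 0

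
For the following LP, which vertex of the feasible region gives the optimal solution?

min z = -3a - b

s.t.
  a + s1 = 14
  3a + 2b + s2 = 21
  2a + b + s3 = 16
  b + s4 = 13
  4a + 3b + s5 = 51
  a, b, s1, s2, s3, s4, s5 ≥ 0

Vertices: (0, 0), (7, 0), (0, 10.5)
(7, 0) with z = -21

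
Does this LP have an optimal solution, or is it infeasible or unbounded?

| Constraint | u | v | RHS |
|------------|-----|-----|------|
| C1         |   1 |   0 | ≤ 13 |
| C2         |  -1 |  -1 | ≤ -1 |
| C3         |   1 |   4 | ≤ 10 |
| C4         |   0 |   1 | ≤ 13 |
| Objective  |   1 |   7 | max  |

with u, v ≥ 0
The point (0, 2.5) satisfies every constraint, so the LP is feasible; the constraints give u ≤ 13 and v ≤ 13, which with u, v ≥ 0 keep the feasible region inside a bounded box. A feasible, bounded LP attains a finite optimum at a vertex.

Evaluating z = u + 7v at each vertex:
  (1, 0): z = 1
  (10, 0): z = 10
  (0, 2.5): z = 17.5
  (0, 1): z = 7

Feasible with finite optimum z* = 17.5 at (0, 2.5).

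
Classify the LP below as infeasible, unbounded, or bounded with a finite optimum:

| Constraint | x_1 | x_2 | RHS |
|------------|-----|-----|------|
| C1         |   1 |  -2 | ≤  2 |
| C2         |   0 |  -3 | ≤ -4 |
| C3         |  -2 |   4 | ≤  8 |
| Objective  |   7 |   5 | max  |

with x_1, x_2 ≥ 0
Feasible point: (0, 2) satisfies every constraint, so the LP is feasible.
Direction d = (2, 1): for each constraint row a, a·d ≤ 0 —
  (1)(2) + (-2)(1) = 0 ≤ 0
  (0)(2) + (-3)(1) = -3 ≤ 0
  (-2)(2) + (4)(1) = 0 ≤ 0
and d ≥ 0, so (0, 2) + t·d stays feasible for every t ≥ 0. Along this ray z = 7x_1 + 5x_2 changes by 19 per unit t, so z → +∞.

The LP is unbounded; z can be made arbitrarily large.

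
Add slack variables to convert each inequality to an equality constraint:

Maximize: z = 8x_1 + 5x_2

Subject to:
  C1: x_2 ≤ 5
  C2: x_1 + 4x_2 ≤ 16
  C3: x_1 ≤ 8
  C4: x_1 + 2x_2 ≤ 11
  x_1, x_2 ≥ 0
max z = 8x_1 + 5x_2

s.t.
  x_2 + s1 = 5
  x_1 + 4x_2 + s2 = 16
  x_1 + s3 = 8
  x_1 + 2x_2 + s4 = 11
  x_1, x_2, s1, s2, s3, s4 ≥ 0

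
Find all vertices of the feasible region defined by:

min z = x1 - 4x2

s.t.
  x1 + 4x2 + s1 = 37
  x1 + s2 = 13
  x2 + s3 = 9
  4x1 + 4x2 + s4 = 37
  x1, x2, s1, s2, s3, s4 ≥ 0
Each vertex is the intersection of two constraint boundaries that also satisfies all remaining constraints:
  x1 = 0 and x2 = 0 → (0, 0)
  4x1 + 4x2 = 37 and x2 = 0 → (9.25, 0)
  x2 = 9 and 4x1 + 4x2 = 37 → (0.25, 9)
  x2 = 9 and x1 = 0 → (0, 9)

Vertices: (0, 0), (9.25, 0), (0.25, 9), (0, 9)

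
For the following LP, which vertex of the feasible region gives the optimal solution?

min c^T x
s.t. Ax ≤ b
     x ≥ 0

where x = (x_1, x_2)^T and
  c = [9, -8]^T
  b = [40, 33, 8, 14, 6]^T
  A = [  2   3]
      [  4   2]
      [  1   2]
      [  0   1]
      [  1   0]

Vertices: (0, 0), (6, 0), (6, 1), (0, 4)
(0, 4) with z = -32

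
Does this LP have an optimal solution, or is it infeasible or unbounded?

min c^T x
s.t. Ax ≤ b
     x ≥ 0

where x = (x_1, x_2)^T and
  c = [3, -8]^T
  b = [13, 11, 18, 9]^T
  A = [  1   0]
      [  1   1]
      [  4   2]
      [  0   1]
The point (0, 9) satisfies every constraint, so the LP is feasible; the constraints give x_1 ≤ 13 and x_2 ≤ 9, which with x_1, x_2 ≥ 0 keep the feasible region inside a bounded box. A feasible, bounded LP attains a finite optimum at a vertex.

The LP has an optimal solution: (0, 9) with z = -72.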